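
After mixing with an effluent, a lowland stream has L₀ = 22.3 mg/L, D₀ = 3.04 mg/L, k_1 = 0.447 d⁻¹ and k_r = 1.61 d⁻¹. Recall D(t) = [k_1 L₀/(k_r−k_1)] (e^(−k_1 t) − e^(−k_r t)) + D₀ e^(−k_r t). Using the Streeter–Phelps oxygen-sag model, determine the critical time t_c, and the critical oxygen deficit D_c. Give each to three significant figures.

With k_r/k_1 = 3.602 and 1 − D₀(k_r−k_1)/(k_1 L₀) = 0.6453,
t_c = ln(3.602 × 0.6453) / (1.61 − 0.447) = ln(2.324) / 1.163 = 0.8434/1.163 = 0.7252 d.
L(t_c) = L₀ e^(−k_1 t_c) = 22.3 × 0.7231 = 16.13 mg/L, and at the critical point k_r D_c = k_1 L, so D_c = (0.447/1.61) × 16.13 = 4.477 mg/L.

t_c ≈ 0.725 d; D_c ≈ 4.48 mg/L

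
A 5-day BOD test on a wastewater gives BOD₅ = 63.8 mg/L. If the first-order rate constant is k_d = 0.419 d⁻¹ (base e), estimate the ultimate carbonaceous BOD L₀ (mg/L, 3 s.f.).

BOD₅ = L₀(1 − e^(−5k_d)) ⇒ L₀ = BOD₅ / (1 − e^(−5×0.419))
= 63.8 / (1 − 0.1231) = 63.8 / 0.8769 = 72.75 mg/L.

L₀ ≈ 72.8 mg/L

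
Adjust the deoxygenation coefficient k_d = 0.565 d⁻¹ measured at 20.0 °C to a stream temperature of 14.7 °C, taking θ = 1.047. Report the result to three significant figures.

k_d ≈ 0.443 d⁻¹

k_d(T₂) = k_d(T₁) · θ^(T₂−T₁) = 0.565 × 1.047^(14.7−20.0)
= 0.565 × 1.047^-5.30 = 0.565 × 0.7839 = 0.4429 d⁻¹.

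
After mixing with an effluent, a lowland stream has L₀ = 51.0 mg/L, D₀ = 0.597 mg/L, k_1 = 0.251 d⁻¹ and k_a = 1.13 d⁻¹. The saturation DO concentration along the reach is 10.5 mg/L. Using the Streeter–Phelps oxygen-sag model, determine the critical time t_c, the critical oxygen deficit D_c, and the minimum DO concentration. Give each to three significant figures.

t_c = [1/(k_a−k_1)] ln[(k_a/k_1)(1 − D₀(k_a−k_1)/(k_1 L₀))]
= [1/(1.13−0.251)] ln[(1.13/0.251)(1 − 0.597×0.8790/(0.251×51.0))]
= (1/0.8790) ln[4.502 × 0.9590] = 1.138 × ln(4.317) = 1.138 × 1.463 = 1.664 d.
D_c = (k_1/k_a) L₀ e^(−k_1 t_c) = (0.251/1.13) × 51.0 × e^(−0.251×1.664) = 0.2221 × 51.0 × 0.6586 = 7.461 mg/L.
Minimum DO = C_s − D_c = 10.5 − 7.461 = 3.039 mg/L.

t_c ≈ 1.66 d; D_c ≈ 7.46 mg/L; min DO ≈ 3.04 mg/L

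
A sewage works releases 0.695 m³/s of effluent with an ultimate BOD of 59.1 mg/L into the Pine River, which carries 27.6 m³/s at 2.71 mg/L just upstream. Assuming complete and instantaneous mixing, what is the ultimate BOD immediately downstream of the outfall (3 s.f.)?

4.10 mg/L

Flow-weighted mixing: C = (Q_r C_r + Q_w C_w)/(Q_r + Q_w)
= (27.6×2.71 + 0.695×59.1)/(27.6 + 0.695) = 115.9/28.30 = 4.095 mg/L.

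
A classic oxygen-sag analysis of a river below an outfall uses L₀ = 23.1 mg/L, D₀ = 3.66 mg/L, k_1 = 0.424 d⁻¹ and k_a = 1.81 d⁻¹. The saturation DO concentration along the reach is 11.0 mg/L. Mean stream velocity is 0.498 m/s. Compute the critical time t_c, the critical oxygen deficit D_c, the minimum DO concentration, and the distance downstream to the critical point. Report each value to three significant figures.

t_c ≈ 0.521 d; D_c ≈ 4.34 mg/L; min DO ≈ 6.66 mg/L; x_c ≈ 22.4 km

At the critical point dD/dt = 0, so k_1 L₀ e^(−k_1 t) = k_a D. Substituting D(t) from the Streeter–Phelps equation and solving for t gives
t_c = ln[(k_a/k_1)(1 − D₀(k_a−k_1)/(k_1 L₀))] / (k_a−k_1).
Here k_a−k_1 = 1.386 d⁻¹ and 1 − D₀(k_a−k_1)/(k_1 L₀) = 1 − 3.66×1.386/(0.424×23.1) = 0.4821, so
t_c = ln(4.269 × 0.4821) / 1.386 = 0.7217 / 1.386 = 0.5207 d.
D_c = (k_1/k_a) L₀ e^(−k_1 t_c) = (0.424/1.81) × 23.1 × e^(−0.424×0.5207) = 0.2343 × 23.1 × 0.8019 = 4.339 mg/L.
Minimum DO = C_s − D_c = 11.0 − 4.339 = 6.661 mg/L.
x_c = v t_c = 0.498 m/s × 0.5207 d × 86400 s/d = 22400 m ≈ 22.4 km.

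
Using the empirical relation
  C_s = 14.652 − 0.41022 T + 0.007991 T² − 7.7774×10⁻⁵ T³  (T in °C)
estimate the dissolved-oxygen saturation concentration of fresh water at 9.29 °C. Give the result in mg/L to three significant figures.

C_s ≈ 11.5 mg/L

C_s = 14.652 − 0.41022×9.29 + 0.007991×9.29² − 7.7774×10⁻⁵×9.29³ = 11.47 mg/L.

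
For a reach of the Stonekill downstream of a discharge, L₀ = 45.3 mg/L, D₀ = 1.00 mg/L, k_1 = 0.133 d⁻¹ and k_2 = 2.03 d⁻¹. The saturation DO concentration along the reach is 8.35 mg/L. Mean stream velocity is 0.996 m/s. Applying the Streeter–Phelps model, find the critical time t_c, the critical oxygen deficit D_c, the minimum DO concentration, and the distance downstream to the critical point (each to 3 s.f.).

t_c ≈ 1.24 d; D_c ≈ 2.52 mg/L; min DO ≈ 5.83 mg/L; x_c ≈ 106 km

t_c = [1/(k_2−k_1)] ln[(k_2/k_1)(1 − D₀(k_2−k_1)/(k_1 L₀))]
= [1/(2.03−0.133)] ln[(2.03/0.133)(1 − 1.00×1.897/(0.133×45.3))]
= (1/1.897) ln[15.26 × 0.6851] = 0.5271 × ln(10.46) = 0.5271 × 2.347 = 1.237 d.
D_c = (k_1/k_2) L₀ e^(−k_1 t_c) = (0.133/2.03) × 45.3 × e^(−0.133×1.237) = 0.06552 × 45.3 × 0.8483 = 2.518 mg/L.
Minimum DO = C_s − D_c = 8.35 − 2.518 = 5.832 mg/L.
x_c = v t_c = 0.996 m/s × 1.237 d × 86400 s/d = 106500 m ≈ 106 km.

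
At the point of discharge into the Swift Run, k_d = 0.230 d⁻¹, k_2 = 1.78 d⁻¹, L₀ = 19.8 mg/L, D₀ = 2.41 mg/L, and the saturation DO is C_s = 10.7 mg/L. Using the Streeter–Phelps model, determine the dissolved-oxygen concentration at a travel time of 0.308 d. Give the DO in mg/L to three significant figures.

k_d L₀/(k_2−k_d) = 0.230×19.8/(1.78−0.230) = 4.554/1.550 = 2.938 mg/L.
e^(−k_d t) = e^(−0.230×0.3080) = 0.9316; e^(−k_2 t) = e^(−1.78×0.3080) = 0.5780.
D = 2.938 × (0.9316 − 0.5780) + 2.41 × 0.5780 = 1.039 + 1.393 = 2.432 mg/L.
DO = C_s − D = 10.7 − 2.432 = 8.268 mg/L.

DO ≈ 8.27 mg/L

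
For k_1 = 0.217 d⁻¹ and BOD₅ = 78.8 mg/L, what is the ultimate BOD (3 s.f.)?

BOD₅ = L₀(1 − e^(−5k_1)) ⇒ L₀ = BOD₅ / (1 − e^(−5×0.217))
= 78.8 / (1 − 0.3379) = 78.8 / 0.6621 = 119.0 mg/L.

L₀ ≈ 119 mg/L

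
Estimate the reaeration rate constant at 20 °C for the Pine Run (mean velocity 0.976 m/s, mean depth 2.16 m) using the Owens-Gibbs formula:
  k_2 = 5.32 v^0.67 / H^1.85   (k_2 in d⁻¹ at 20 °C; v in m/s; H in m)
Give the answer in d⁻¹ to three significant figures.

k_2 = 5.32 × 0.976^0.67 / 2.16^1.85 = 5.32 × 0.9839 / 4.157 = 1.259 d⁻¹.

k_2 ≈ 1.26 d⁻¹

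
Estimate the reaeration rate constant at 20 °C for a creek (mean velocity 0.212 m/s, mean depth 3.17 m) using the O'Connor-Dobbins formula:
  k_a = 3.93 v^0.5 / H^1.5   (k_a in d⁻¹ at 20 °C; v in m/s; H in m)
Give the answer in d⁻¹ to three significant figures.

k_a = 3.93 × 0.212^0.5 / 3.17^1.5 = 3.93 × 0.4604 / 5.644 = 0.3206 d⁻¹.

k_a ≈ 0.321 d⁻¹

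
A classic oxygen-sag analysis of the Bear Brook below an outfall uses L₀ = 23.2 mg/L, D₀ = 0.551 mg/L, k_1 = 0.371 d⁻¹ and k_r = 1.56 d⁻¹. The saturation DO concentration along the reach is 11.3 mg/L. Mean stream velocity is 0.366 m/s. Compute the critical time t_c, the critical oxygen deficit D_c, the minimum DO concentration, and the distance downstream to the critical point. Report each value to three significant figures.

t_c ≈ 1.14 d; D_c ≈ 3.61 mg/L; min DO ≈ 7.69 mg/L; x_c ≈ 36.1 km

With k_r/k_1 = 4.205 and 1 − D₀(k_r−k_1)/(k_1 L₀) = 0.9239,
t_c = ln(4.205 × 0.9239) / (1.56 − 0.371) = ln(3.885) / 1.189 = 1.357/1.189 = 1.141 d.
D_c = (k_1/k_r) L₀ e^(−k_1 t_c) = (0.371/1.56) × 23.2 × e^(−0.371×1.141) = 0.2378 × 23.2 × 0.6548 = 3.613 mg/L.
Minimum DO = C_s − D_c = 11.3 − 3.613 = 7.687 mg/L.
x_c = v t_c = 0.366 m/s × 1.141 d × 86400 s/d = 36090 m ≈ 36.1 km.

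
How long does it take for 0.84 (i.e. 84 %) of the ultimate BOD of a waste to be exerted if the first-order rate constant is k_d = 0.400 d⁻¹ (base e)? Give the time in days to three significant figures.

t ≈ 4.58 d

y/L₀ = 1 − e^(−k_d t) = 0.84 ⇒ e^(−k_d t) = 0.160
t = −ln(0.160) / 0.400 = 1.833 / 0.400 = 4.581 d.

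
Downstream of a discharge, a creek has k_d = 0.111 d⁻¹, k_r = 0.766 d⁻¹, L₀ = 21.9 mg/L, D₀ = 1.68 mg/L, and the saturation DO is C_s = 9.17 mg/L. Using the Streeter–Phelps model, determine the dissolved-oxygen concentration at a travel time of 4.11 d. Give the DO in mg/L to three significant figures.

k_d L₀/(k_r−k_d) = 0.111×21.9/(0.766−0.111) = 2.431/0.6550 = 3.711 mg/L.
e^(−k_d t) = e^(−0.111×4.110) = 0.6337; e^(−k_r t) = e^(−0.766×4.110) = 0.04293.
D = 3.711 × (0.6337 − 0.04293) + 1.68 × 0.04293 = 2.192 + 0.07212 = 2.265 mg/L.
DO = C_s − D = 9.17 − 2.265 = 6.905 mg/L.

DO ≈ 6.91 mg/L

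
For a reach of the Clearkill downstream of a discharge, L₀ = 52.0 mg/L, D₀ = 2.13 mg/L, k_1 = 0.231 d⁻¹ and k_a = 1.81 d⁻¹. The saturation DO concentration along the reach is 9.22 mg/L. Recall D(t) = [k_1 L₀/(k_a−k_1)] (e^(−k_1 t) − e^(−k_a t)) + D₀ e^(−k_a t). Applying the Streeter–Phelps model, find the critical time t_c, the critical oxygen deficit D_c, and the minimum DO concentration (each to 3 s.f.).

t_c = [1/(k_a−k_1)] ln[(k_a/k_1)(1 − D₀(k_a−k_1)/(k_1 L₀))]
= [1/(1.81−0.231)] ln[(1.81/0.231)(1 − 2.13×1.579/(0.231×52.0))]
= (1/1.579) ln[7.835 × 0.7200] = 0.6333 × ln(5.642) = 0.6333 × 1.730 = 1.096 d.
L(t_c) = L₀ e^(−k_1 t_c) = 52.0 × 0.7764 = 40.37 mg/L, and at the critical point k_a D_c = k_1 L, so D_c = (0.231/1.81) × 40.37 = 5.152 mg/L.
Minimum DO = C_s − D_c = 9.22 − 5.152 = 4.068 mg/L.

t_c ≈ 1.10 d; D_c ≈ 5.15 mg/L; min DO ≈ 4.07 mg/L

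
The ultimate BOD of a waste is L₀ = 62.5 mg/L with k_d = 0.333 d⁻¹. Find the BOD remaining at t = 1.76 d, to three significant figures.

L ≈ 34.8 mg/L

L_t = L₀ e^(−k_d t) = 62.5 × e^(−0.333×1.76) = 62.5 × 0.5565 = 34.78 mg/L.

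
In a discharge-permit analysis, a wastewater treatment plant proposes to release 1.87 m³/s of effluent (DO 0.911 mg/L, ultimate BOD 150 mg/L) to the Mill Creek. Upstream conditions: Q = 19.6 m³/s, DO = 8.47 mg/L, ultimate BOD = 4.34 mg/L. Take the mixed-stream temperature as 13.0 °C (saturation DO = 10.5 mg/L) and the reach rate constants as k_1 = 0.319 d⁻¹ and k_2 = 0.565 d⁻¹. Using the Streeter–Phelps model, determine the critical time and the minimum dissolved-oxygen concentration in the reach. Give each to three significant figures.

Mixed DO = (19.6×8.47 + 1.87×0.911)/(19.6+1.87) = 167.7/21.47 = 7.812 mg/L.
Mixed L₀ = (19.6×4.34 + 1.87×150)/(21.47) = 365.6/21.47 = 17.03 mg/L.
Initial deficit D₀ = C_s − DO₀ = 10.5 − 7.812 = 2.688 mg/L.
t_c = (1/0.2460) ln[(0.565/0.319)(1 − 2.688×0.2460/(0.319×17.03))] = 4.065 × ln(1.556) = 1.796 d.
D_c = (0.319/0.565) × 17.03 × e^(−0.319×1.796) = 0.5646 × 17.03 × 0.5639 = 5.421 mg/L.
Minimum DO = 10.5 − 5.421 = 5.079 mg/L.

t_c ≈ 1.80 d; minimum DO ≈ 5.08 mg/L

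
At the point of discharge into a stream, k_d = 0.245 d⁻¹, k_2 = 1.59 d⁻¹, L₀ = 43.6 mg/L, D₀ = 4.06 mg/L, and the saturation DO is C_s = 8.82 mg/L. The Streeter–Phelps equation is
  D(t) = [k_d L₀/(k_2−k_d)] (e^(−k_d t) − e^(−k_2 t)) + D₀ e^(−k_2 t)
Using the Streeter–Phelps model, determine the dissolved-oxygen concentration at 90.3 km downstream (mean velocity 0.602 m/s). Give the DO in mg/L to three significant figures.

Travel time t = x/v = 90.3 km / (0.602 m/s) = 90300 m / 0.602 m/s = 150000 s = 1.736 d.
k_d L₀/(k_2−k_d) = 0.245×43.6/(1.59−0.245) = 10.68/1.345 = 7.942 mg/L.
e^(−k_d t) = e^(−0.245×1.736) = 0.6535; e^(−k_2 t) = e^(−1.59×1.736) = 0.06327.
D = 7.942 × (0.6535 − 0.06327) + 4.06 × 0.06327 = 4.688 + 0.2569 = 4.945 mg/L.
DO = C_s − D = 8.82 − 4.945 = 3.875 mg/L.

DO ≈ 3.88 mg/L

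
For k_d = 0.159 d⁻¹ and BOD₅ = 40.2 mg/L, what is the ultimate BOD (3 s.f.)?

L₀ ≈ 73.3 mg/L

BOD₅ = L₀(1 − e^(−5k_d)) ⇒ L₀ = BOD₅ / (1 − e^(−5×0.159))
= 40.2 / (1 − 0.4516) = 40.2 / 0.5484 = 73.30 mg/L.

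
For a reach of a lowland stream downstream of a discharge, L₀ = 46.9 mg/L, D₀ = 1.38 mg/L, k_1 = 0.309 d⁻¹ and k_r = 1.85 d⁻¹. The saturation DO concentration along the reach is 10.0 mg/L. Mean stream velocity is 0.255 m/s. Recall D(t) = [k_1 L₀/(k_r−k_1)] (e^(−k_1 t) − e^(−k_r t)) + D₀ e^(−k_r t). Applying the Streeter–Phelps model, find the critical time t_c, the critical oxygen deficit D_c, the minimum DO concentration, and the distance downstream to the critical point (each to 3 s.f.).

t_c = [1/(k_r−k_1)] ln[(k_r/k_1)(1 − D₀(k_r−k_1)/(k_1 L₀))]
= [1/(1.85−0.309)] ln[(1.85/0.309)(1 − 1.38×1.541/(0.309×46.9))]
= (1/1.541) ln[5.987 × 0.8533] = 0.6489 × ln(5.109) = 0.6489 × 1.631 = 1.058 d.
D_c = (k_1/k_r) L₀ e^(−k_1 t_c) = (0.309/1.85) × 46.9 × e^(−0.309×1.058) = 0.1670 × 46.9 × 0.7211 = 5.648 mg/L.
Minimum DO = C_s − D_c = 10.0 − 5.648 = 4.352 mg/L.
x_c = v t_c = 0.255 m/s × 1.058 d × 86400 s/d = 23320 m ≈ 23.3 km.

t_c ≈ 1.06 d; D_c ≈ 5.65 mg/L; min DO ≈ 4.35 mg/L; x_c ≈ 23.3 km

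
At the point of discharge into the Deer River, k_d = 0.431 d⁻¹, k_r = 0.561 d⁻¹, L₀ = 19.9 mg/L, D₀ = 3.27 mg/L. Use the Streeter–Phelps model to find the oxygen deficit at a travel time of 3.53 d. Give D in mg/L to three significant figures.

D ≈ 5.75 mg/L

k_d L₀/(k_r−k_d) = 0.431×19.9/(0.561−0.431) = 8.577/0.1300 = 65.98 mg/L.
e^(−k_d t) = e^(−0.431×3.530) = 0.2184; e^(−k_r t) = e^(−0.561×3.530) = 0.1380.
D = 65.98 × (0.2184 − 0.1380) + 3.27 × 0.1380 = 5.303 + 0.4513 = 5.754 mg/L.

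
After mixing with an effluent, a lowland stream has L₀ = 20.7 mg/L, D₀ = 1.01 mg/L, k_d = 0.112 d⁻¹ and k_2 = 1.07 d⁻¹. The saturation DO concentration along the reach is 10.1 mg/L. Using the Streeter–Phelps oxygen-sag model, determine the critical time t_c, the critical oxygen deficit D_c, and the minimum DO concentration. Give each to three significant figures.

With k_2/k_d = 9.554 and 1 − D₀(k_2−k_d)/(k_d L₀) = 0.5827,
t_c = ln(9.554 × 0.5827) / (1.07 − 0.112) = ln(5.566) / 0.9580 = 1.717/0.9580 = 1.792 d.
L(t_c) = L₀ e^(−k_d t_c) = 20.7 × 0.8182 = 16.94 mg/L, and at the critical point k_2 D_c = k_d L, so D_c = (0.112/1.07) × 16.94 = 1.773 mg/L.
Minimum DO = C_s − D_c = 10.1 − 1.773 = 8.327 mg/L.

t_c ≈ 1.79 d; D_c ≈ 1.77 mg/L; min DO ≈ 8.33 mg/L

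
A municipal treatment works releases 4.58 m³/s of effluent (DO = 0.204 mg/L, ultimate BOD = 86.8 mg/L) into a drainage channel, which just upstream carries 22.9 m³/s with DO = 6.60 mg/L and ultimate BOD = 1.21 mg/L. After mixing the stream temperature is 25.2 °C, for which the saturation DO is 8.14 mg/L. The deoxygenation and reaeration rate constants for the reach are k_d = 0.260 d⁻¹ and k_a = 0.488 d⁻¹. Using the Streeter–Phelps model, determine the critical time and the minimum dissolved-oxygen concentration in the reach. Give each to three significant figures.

Mixed DO = (22.9×6.60 + 4.58×0.204)/(22.9+4.58) = 152.1/27.48 = 5.534 mg/L.
Mixed L₀ = (22.9×1.21 + 4.58×86.8)/(27.48) = 425.3/27.48 = 15.48 mg/L.
Initial deficit D₀ = C_s − DO₀ = 8.14 − 5.534 = 2.606 mg/L.
t_c = (1/0.2280) ln[(0.488/0.260)(1 − 2.606×0.2280/(0.260×15.48))] = 4.386 × ln(1.600) = 2.061 d.
D_c = (0.260/0.488) × 15.48 × e^(−0.260×2.061) = 0.5328 × 15.48 × 0.5852 = 4.825 mg/L.
Minimum DO = 8.14 − 4.825 = 3.315 mg/L.

t_c ≈ 2.06 d; minimum DO ≈ 3.32 mg/L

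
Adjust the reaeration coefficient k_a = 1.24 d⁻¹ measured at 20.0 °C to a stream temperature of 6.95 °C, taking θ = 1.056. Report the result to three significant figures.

k_a(T₂) = k_a(T₁) · θ^(T₂−T₁) = 1.24 × 1.056^(6.95−20.0)
= 1.24 × 1.056^-13.1 = 1.24 × 0.4911 = 0.6090 d⁻¹.

k_a ≈ 0.609 d⁻¹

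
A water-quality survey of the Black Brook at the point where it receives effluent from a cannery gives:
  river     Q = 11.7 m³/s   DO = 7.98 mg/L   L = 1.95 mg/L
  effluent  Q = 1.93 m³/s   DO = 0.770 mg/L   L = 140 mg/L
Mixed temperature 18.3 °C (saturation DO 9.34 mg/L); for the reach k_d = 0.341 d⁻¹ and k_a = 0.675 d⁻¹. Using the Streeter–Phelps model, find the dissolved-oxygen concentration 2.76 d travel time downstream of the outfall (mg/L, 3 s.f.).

DO ≈ 3.81 mg/L

Mixed DO = (11.7×7.98 + 1.93×0.770)/(11.7+1.93) = 94.85/13.63 = 6.959 mg/L.
Mixed L₀ = (11.7×1.95 + 1.93×140)/(13.63) = 293.0/13.63 = 21.50 mg/L.
Initial deficit D₀ = C_s − DO₀ = 9.34 − 6.959 = 2.381 mg/L.
D(2.76) = [0.341×21.50/(0.675−0.341)](e^(−0.341×2.76) − e^(−0.675×2.76)) + 2.381 e^(−0.675×2.76)
= 21.95 × (0.3902 − 0.1552) + 2.381 × 0.1552 = 5.527 mg/L.
DO = 9.34 − 5.527 = 3.813 mg/L.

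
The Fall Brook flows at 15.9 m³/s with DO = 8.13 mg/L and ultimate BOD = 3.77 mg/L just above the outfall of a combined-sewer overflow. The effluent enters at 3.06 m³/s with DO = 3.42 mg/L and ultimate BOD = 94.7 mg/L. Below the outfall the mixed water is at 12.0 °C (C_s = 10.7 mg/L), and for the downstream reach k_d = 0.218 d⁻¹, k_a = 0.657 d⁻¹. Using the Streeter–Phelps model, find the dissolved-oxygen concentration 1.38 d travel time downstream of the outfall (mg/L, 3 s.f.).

DO ≈ 6.27 mg/L

Mixed DO = (15.9×8.13 + 3.06×3.42)/(15.9+3.06) = 139.7/18.96 = 7.370 mg/L.
Mixed L₀ = (15.9×3.77 + 3.06×94.7)/(18.96) = 349.7/18.96 = 18.45 mg/L.
Initial deficit D₀ = C_s − DO₀ = 10.7 − 7.370 = 3.330 mg/L.
D(1.38) = [0.218×18.45/(0.657−0.218)](e^(−0.218×1.38) − e^(−0.657×1.38)) + 3.330 e^(−0.657×1.38)
= 9.160 × (0.7402 − 0.4039) + 3.330 × 0.4039 = 4.426 mg/L.
DO = 10.7 − 4.426 = 6.274 mg/L.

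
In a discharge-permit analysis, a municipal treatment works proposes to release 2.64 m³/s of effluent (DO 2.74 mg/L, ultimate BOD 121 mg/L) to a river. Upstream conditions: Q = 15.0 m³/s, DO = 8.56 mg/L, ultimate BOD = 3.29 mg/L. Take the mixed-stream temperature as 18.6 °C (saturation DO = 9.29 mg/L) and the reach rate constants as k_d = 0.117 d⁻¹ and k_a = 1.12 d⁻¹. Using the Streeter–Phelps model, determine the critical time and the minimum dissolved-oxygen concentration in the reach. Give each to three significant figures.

Mixed DO = (15.0×8.56 + 2.64×2.74)/(15.0+2.64) = 135.6/17.64 = 7.689 mg/L.
Mixed L₀ = (15.0×3.29 + 2.64×121)/(17.64) = 368.8/17.64 = 20.91 mg/L.
Initial deficit D₀ = C_s − DO₀ = 9.29 − 7.689 = 1.601 mg/L.
t_c = (1/1.003) ln[(1.12/0.117)(1 − 1.601×1.003/(0.117×20.91))] = 0.9970 × ln(3.288) = 1.187 d.
D_c = (0.117/1.12) × 20.91 × e^(−0.117×1.187) = 0.1045 × 20.91 × 0.8704 = 1.901 mg/L.
Minimum DO = 9.29 − 1.901 = 7.389 mg/L.

t_c ≈ 1.19 d; minimum DO ≈ 7.39 mg/L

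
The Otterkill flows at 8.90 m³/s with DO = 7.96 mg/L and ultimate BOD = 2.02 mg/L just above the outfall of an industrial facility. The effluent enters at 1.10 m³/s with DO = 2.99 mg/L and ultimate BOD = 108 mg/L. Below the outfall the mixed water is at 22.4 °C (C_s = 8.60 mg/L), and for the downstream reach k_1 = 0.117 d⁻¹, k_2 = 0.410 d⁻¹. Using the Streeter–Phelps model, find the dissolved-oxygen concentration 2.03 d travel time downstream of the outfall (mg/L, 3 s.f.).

DO ≈ 6.15 mg/L

Mixed DO = (8.90×7.96 + 1.10×2.99)/(8.90+1.10) = 74.13/10.00 = 7.413 mg/L.
Mixed L₀ = (8.90×2.02 + 1.10×108)/(10.00) = 136.8/10.00 = 13.68 mg/L.
Initial deficit D₀ = C_s − DO₀ = 8.60 − 7.413 = 1.187 mg/L.
D(2.03) = [0.117×13.68/(0.410−0.117)](e^(−0.117×2.03) − e^(−0.410×2.03)) + 1.187 e^(−0.410×2.03)
= 5.462 × (0.7886 − 0.4350) + 1.187 × 0.4350 = 2.447 mg/L.
DO = 8.60 − 2.447 = 6.153 mg/L.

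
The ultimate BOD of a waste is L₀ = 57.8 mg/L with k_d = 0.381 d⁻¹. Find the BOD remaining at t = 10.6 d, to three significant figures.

L_t = L₀ e^(−k_d t) = 57.8 × e^(−0.381×10.6) = 57.8 × 0.01762 = 1.019 mg/L.

L ≈ 1.02 mg/L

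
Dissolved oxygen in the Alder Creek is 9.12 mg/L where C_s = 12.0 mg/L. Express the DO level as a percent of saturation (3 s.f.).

76.0 % saturation

% saturation = C/C_s × 100 = 9.12/12.0 × 100 = 76.0 %.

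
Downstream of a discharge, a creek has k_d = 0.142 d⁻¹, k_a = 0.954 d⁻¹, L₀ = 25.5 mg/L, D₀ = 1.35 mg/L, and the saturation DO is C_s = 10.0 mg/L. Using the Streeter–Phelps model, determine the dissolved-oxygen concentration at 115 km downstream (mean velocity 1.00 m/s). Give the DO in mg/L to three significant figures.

Travel time t = x/v = 115 km / (1.00 m/s) = 115000 m / 1.00 m/s = 115000 s = 1.331 d.
k_d L₀/(k_a−k_d) = 0.142×25.5/(0.954−0.142) = 3.621/0.8120 = 4.459 mg/L.
e^(−k_d t) = e^(−0.142×1.331) = 0.8278; e^(−k_a t) = e^(−0.954×1.331) = 0.2809.
D = 4.459 × (0.8278 − 0.2809) + 1.35 × 0.2809 = 2.439 + 0.3792 = 2.818 mg/L.
DO = C_s − D = 10.0 − 2.818 = 7.182 mg/L.

DO ≈ 7.18 mg/L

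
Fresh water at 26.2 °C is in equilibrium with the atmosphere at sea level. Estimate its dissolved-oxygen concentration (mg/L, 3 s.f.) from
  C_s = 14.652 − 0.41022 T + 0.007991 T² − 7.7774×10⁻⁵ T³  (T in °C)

C_s ≈ 7.99 mg/L

C_s = 14.652 − 0.41022×26.2 + 0.007991×26.2² − 7.7774×10⁻⁵×26.2³ = 7.991 mg/L.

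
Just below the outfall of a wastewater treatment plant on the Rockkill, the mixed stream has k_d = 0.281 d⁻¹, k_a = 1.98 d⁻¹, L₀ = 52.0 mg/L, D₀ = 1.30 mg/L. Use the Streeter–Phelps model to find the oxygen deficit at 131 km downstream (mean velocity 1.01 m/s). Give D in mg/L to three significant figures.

D ≈ 5.27 mg/L

Travel time t = x/v = 131 km / (1.01 m/s) = 131000 m / 1.01 m/s = 129700 s = 1.501 d.
k_d L₀/(k_a−k_d) = 0.281×52.0/(1.98−0.281) = 14.61/1.699 = 8.600 mg/L.
e^(−k_d t) = e^(−0.281×1.501) = 0.6558; e^(−k_a t) = e^(−1.98×1.501) = 0.05118.
D = 8.600 × (0.6558 − 0.05118) + 1.30 × 0.05118 = 5.200 + 0.06654 = 5.267 mg/L.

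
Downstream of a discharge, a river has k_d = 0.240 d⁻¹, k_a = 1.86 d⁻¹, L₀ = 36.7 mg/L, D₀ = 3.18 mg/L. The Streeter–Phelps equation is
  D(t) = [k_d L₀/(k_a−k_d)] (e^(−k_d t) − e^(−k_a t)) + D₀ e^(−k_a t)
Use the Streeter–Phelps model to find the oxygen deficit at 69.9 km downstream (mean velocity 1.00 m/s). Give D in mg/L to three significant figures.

Travel time t = x/v = 69.9 km / (1.00 m/s) = 69900 m / 1.00 m/s = 69900 s = 0.8090 d.
k_d L₀/(k_a−k_d) = 0.240×36.7/(1.86−0.240) = 8.808/1.620 = 5.437 mg/L.
e^(−k_d t) = e^(−0.240×0.8090) = 0.8235; e^(−k_a t) = e^(−1.86×0.8090) = 0.2221.
D = 5.437 × (0.8235 − 0.2221) + 3.18 × 0.2221 = 3.270 + 0.7062 = 3.976 mg/L.

D ≈ 3.98 mg/L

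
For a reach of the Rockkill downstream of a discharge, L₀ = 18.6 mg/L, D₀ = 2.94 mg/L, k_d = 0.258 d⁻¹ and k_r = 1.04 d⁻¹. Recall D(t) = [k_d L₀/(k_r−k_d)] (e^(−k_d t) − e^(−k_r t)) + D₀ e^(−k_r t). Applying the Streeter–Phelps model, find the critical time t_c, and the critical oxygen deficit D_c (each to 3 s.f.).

t_c ≈ 0.949 d; D_c ≈ 3.61 mg/L

t_c = [1/(k_r−k_d)] ln[(k_r/k_d)(1 − D₀(k_r−k_d)/(k_d L₀))]
= [1/(1.04−0.258)] ln[(1.04/0.258)(1 − 2.94×0.7820/(0.258×18.6))]
= (1/0.7820) ln[4.031 × 0.5209] = 1.279 × ln(2.100) = 1.279 × 0.7418 = 0.9486 d.
L(t_c) = L₀ e^(−k_d t_c) = 18.6 × 0.7829 = 14.56 mg/L, and at the critical point k_r D_c = k_d L, so D_c = (0.258/1.04) × 14.56 = 3.612 mg/L.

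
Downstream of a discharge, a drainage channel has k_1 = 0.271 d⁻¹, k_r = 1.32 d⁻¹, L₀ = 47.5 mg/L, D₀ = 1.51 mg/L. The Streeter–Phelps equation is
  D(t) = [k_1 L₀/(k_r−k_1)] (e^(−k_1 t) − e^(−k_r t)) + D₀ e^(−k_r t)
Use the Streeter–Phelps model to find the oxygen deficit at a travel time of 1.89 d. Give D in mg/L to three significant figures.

D ≈ 6.46 mg/L

k_1 L₀/(k_r−k_1) = 0.271×47.5/(1.32−0.271) = 12.87/1.049 = 12.27 mg/L.
e^(−k_1 t) = e^(−0.271×1.890) = 0.5992; e^(−k_r t) = e^(−1.32×1.890) = 0.08251.
D = 12.27 × (0.5992 − 0.08251) + 1.51 × 0.08251 = 6.340 + 0.1246 = 6.465 mg/L.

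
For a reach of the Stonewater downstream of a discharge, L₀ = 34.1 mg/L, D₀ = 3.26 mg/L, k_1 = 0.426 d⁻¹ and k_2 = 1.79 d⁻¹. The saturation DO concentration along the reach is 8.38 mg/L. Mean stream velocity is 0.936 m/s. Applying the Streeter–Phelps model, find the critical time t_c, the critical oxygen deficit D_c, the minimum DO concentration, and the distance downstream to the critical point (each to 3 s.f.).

t_c ≈ 0.785 d; D_c ≈ 5.81 mg/L; min DO ≈ 2.57 mg/L; x_c ≈ 63.4 km

At the critical point dD/dt = 0, so k_1 L₀ e^(−k_1 t) = k_2 D. Substituting D(t) from the Streeter–Phelps equation and solving for t gives
t_c = ln[(k_2/k_1)(1 − D₀(k_2−k_1)/(k_1 L₀))] / (k_2−k_1).
Here k_2−k_1 = 1.364 d⁻¹ and 1 − D₀(k_2−k_1)/(k_1 L₀) = 1 − 3.26×1.364/(0.426×34.1) = 0.6939, so
t_c = ln(4.202 × 0.6939) / 1.364 = 1.070 / 1.364 = 0.7845 d.
D_c = (k_1/k_2) L₀ e^(−k_1 t_c) = (0.426/1.79) × 34.1 × e^(−0.426×0.7845) = 0.2380 × 34.1 × 0.7159 = 5.810 mg/L.
Minimum DO = C_s − D_c = 8.38 − 5.810 = 2.570 mg/L.
x_c = v t_c = 0.936 m/s × 0.7845 d × 86400 s/d = 63450 m ≈ 63.4 km.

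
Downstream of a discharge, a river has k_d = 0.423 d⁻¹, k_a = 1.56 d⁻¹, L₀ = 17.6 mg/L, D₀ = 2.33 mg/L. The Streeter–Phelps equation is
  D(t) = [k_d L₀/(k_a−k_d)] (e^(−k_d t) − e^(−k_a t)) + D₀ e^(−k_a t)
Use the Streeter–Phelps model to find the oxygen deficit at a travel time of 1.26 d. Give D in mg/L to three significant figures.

k_d L₀/(k_a−k_d) = 0.423×17.6/(1.56−0.423) = 7.445/1.137 = 6.548 mg/L.
e^(−k_d t) = e^(−0.423×1.260) = 0.5869; e^(−k_a t) = e^(−1.56×1.260) = 0.1401.
D = 6.548 × (0.5869 − 0.1401) + 2.33 × 0.1401 = 2.925 + 0.3264 = 3.252 mg/L.

D ≈ 3.25 mg/L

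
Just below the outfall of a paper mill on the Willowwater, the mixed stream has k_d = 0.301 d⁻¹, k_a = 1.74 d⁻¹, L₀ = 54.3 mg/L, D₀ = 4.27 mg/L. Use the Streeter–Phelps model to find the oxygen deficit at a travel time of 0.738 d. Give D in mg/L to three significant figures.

D ≈ 7.13 mg/L

k_d L₀/(k_a−k_d) = 0.301×54.3/(1.74−0.301) = 16.34/1.439 = 11.36 mg/L.
e^(−k_d t) = e^(−0.301×0.7380) = 0.8008; e^(−k_a t) = e^(−1.74×0.7380) = 0.2769.
D = 11.36 × (0.8008 − 0.2769) + 4.27 × 0.2769 = 5.951 + 1.182 = 7.133 mg/L.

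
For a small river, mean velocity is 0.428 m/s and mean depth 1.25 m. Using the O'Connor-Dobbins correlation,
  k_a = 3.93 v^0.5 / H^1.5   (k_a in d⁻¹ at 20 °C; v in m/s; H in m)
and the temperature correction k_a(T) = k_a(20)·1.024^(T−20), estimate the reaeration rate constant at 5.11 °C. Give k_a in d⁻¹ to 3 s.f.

k_a ≈ 1.29 d⁻¹

k_a(20) = 3.93 × 0.428^0.5 / 1.25^1.5 = 3.93 × 0.6542 / 1.398 = 1.840 d⁻¹.
k_a(5.11) = 1.840 × 1.024^(5.11−20) = 1.840 × 0.7025 = 1.292 d⁻¹.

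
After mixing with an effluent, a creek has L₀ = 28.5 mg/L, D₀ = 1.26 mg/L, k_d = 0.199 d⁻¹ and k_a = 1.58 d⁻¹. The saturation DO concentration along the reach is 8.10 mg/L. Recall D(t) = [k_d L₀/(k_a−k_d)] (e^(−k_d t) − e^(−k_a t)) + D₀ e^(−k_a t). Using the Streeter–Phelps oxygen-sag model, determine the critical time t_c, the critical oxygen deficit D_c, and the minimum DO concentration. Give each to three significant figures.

With k_a/k_d = 7.940 and 1 − D₀(k_a−k_d)/(k_d L₀) = 0.6932,
t_c = ln(7.940 × 0.6932) / (1.58 − 0.199) = ln(5.504) / 1.381 = 1.705/1.381 = 1.235 d.
D_c = (k_d/k_a) L₀ e^(−k_d t_c) = (0.199/1.58) × 28.5 × e^(−0.199×1.235) = 0.1259 × 28.5 × 0.7821 = 2.807 mg/L.
Minimum DO = C_s − D_c = 8.10 − 2.807 = 5.293 mg/L.

t_c ≈ 1.23 d; D_c ≈ 2.81 mg/L; min DO ≈ 5.29 mg/L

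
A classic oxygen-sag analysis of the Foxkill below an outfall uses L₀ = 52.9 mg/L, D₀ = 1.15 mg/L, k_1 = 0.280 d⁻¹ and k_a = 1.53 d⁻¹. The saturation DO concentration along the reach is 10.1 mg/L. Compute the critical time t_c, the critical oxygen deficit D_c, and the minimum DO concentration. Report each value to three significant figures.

At the critical point dD/dt = 0, so k_1 L₀ e^(−k_1 t) = k_a D. Substituting D(t) from the Streeter–Phelps equation and solving for t gives
t_c = ln[(k_a/k_1)(1 − D₀(k_a−k_1)/(k_1 L₀))] / (k_a−k_1).
Here k_a−k_1 = 1.250 d⁻¹ and 1 − D₀(k_a−k_1)/(k_1 L₀) = 1 − 1.15×1.250/(0.280×52.9) = 0.9030, so
t_c = ln(5.464 × 0.9030) / 1.250 = 1.596 / 1.250 = 1.277 d.
D_c = (k_1/k_a) L₀ e^(−k_1 t_c) = (0.280/1.53) × 52.9 × e^(−0.280×1.277) = 0.1830 × 52.9 × 0.6994 = 6.771 mg/L.
Minimum DO = C_s − D_c = 10.1 − 6.771 = 3.329 mg/L.

t_c ≈ 1.28 d; D_c ≈ 6.77 mg/L; min DO ≈ 3.33 mg/L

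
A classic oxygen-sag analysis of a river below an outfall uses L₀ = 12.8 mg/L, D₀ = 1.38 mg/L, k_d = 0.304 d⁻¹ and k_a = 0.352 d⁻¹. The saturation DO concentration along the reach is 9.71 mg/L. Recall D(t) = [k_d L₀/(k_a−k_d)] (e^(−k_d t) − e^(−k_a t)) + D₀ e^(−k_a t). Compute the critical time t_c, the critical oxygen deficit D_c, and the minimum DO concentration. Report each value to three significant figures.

t_c ≈ 2.70 d; D_c ≈ 4.87 mg/L; min DO ≈ 4.84 mg/L

With k_a/k_d = 1.158 and 1 − D₀(k_a−k_d)/(k_d L₀) = 0.9830,
t_c = ln(1.158 × 0.9830) / (0.352 − 0.304) = ln(1.138) / 0.04800 = 0.1294/0.04800 = 2.697 d.
D_c = (k_d/k_a) L₀ e^(−k_d t_c) = (0.304/0.352) × 12.8 × e^(−0.304×2.697) = 0.8636 × 12.8 × 0.4405 = 4.870 mg/L.
Minimum DO = C_s − D_c = 9.71 − 4.870 = 4.840 mg/L.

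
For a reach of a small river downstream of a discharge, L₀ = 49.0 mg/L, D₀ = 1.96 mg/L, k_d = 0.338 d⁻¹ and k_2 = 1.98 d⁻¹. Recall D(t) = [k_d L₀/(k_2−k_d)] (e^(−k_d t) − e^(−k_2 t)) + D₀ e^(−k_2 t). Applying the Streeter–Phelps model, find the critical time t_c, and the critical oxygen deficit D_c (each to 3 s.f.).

t_c = [1/(k_2−k_d)] ln[(k_2/k_d)(1 − D₀(k_2−k_d)/(k_d L₀))]
= [1/(1.98−0.338)] ln[(1.98/0.338)(1 − 1.96×1.642/(0.338×49.0))]
= (1/1.642) ln[5.858 × 0.8057] = 0.6090 × ln(4.720) = 0.6090 × 1.552 = 0.9450 d.
L(t_c) = L₀ e^(−k_d t_c) = 49.0 × 0.7266 = 35.60 mg/L, and at the critical point k_2 D_c = k_d L, so D_c = (0.338/1.98) × 35.60 = 6.078 mg/L.

t_c ≈ 0.945 d; D_c ≈ 6.08 mg/L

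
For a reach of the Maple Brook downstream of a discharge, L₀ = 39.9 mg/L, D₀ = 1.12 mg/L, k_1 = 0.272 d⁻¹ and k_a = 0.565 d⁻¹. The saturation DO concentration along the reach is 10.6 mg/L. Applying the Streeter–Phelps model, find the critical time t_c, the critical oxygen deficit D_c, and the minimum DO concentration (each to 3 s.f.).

At the critical point dD/dt = 0, so k_1 L₀ e^(−k_1 t) = k_a D. Substituting D(t) from the Streeter–Phelps equation and solving for t gives
t_c = ln[(k_a/k_1)(1 − D₀(k_a−k_1)/(k_1 L₀))] / (k_a−k_1).
Here k_a−k_1 = 0.2930 d⁻¹ and 1 − D₀(k_a−k_1)/(k_1 L₀) = 1 − 1.12×0.2930/(0.272×39.9) = 0.9698, so
t_c = ln(2.077 × 0.9698) / 0.2930 = 0.7003 / 0.2930 = 2.390 d.
L(t_c) = L₀ e^(−k_1 t_c) = 39.9 × 0.5220 = 20.83 mg/L, and at the critical point k_a D_c = k_1 L, so D_c = (0.272/0.565) × 20.83 = 10.03 mg/L.
Minimum DO = C_s − D_c = 10.6 − 10.03 = 0.5736 mg/L.

t_c ≈ 2.39 d; D_c ≈ 10.0 mg/L; min DO ≈ 0.574 mg/L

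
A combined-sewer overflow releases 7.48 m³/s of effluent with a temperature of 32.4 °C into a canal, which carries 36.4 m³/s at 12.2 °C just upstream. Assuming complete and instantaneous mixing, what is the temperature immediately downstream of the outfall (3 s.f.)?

15.6 °C

Flow-weighted mixing: C = (Q_r C_r + Q_w C_w)/(Q_r + Q_w)
= (36.4×12.2 + 7.48×32.4)/(36.4 + 7.48) = 686.4/43.88 = 15.64 °C.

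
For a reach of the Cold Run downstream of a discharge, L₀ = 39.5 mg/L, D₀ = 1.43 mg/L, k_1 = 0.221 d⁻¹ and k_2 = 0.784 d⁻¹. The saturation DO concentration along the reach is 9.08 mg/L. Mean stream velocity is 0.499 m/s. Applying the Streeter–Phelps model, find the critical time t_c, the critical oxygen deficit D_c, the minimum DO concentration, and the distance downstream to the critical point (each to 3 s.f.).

With k_2/k_1 = 3.548 and 1 − D₀(k_2−k_1)/(k_1 L₀) = 0.9078,
t_c = ln(3.548 × 0.9078) / (0.784 − 0.221) = ln(3.220) / 0.5630 = 1.169/0.5630 = 2.077 d.
D_c = (k_1/k_2) L₀ e^(−k_1 t_c) = (0.221/0.784) × 39.5 × e^(−0.221×2.077) = 0.2819 × 39.5 × 0.6319 = 7.036 mg/L.
Minimum DO = C_s − D_c = 9.08 − 7.036 = 2.044 mg/L.
x_c = v t_c = 0.499 m/s × 2.077 d × 86400 s/d = 89560 m ≈ 89.6 km.

t_c ≈ 2.08 d; D_c ≈ 7.04 mg/L; min DO ≈ 2.04 mg/L; x_c ≈ 89.6 km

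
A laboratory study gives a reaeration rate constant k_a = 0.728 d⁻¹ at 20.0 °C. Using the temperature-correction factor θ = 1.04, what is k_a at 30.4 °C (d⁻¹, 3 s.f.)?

k_a ≈ 1.09 d⁻¹

k_a(T₂) = k_a(T₁) · θ^(T₂−T₁) = 0.728 × 1.04^(30.4−20.0)
= 0.728 × 1.04^10.4 = 0.728 × 1.504 = 1.095 d⁻¹.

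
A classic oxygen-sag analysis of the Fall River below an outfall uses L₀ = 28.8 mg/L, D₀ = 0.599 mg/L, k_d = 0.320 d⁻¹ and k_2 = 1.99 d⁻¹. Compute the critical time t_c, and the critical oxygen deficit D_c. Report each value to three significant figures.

t_c ≈ 1.03 d; D_c ≈ 3.34 mg/L

At the critical point dD/dt = 0, so k_d L₀ e^(−k_d t) = k_2 D. Substituting D(t) from the Streeter–Phelps equation and solving for t gives
t_c = ln[(k_2/k_d)(1 − D₀(k_2−k_d)/(k_d L₀))] / (k_2−k_d).
Here k_2−k_d = 1.670 d⁻¹ and 1 − D₀(k_2−k_d)/(k_d L₀) = 1 − 0.599×1.670/(0.320×28.8) = 0.8915, so
t_c = ln(6.219 × 0.8915) / 1.670 = 1.713 / 1.670 = 1.026 d.
D_c = (k_d/k_2) L₀ e^(−k_d t_c) = (0.320/1.99) × 28.8 × e^(−0.320×1.026) = 0.1608 × 28.8 × 0.7202 = 3.336 mg/L.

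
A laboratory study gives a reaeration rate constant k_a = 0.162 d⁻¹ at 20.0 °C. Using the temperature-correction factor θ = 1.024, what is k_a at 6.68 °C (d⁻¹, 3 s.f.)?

k_a(T₂) = k_a(T₁) · θ^(T₂−T₁) = 0.162 × 1.024^(6.68−20.0)
= 0.162 × 1.024^-13.3 = 0.162 × 0.7291 = 0.1181 d⁻¹.

k_a ≈ 0.118 d⁻¹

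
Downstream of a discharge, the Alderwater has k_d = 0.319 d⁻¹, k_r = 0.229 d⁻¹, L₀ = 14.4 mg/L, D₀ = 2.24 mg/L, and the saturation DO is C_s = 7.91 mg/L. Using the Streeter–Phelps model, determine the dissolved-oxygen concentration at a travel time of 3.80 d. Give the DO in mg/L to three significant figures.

DO ≈ 0.779 mg/L

k_d L₀/(k_r−k_d) = 0.319×14.4/(0.229−0.319) = 4.594/-0.09000 = -51.04 mg/L.
e^(−k_d t) = e^(−0.319×3.800) = 0.2975; e^(−k_r t) = e^(−0.229×3.800) = 0.4189.
D = -51.04 × (0.2975 − 0.4189) + 2.24 × 0.4189 = 6.192 + 0.9383 = 7.131 mg/L.
DO = C_s − D = 7.91 − 7.131 = 0.7793 mg/L.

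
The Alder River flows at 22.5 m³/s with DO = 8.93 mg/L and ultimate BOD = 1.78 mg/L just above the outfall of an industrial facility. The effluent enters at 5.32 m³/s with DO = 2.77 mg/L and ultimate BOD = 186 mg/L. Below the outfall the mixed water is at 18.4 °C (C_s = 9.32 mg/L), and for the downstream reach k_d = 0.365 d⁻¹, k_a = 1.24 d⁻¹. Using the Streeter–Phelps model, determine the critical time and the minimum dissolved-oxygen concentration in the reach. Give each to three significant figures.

Mixed DO = (22.5×8.93 + 5.32×2.77)/(22.5+5.32) = 215.7/27.82 = 7.752 mg/L.
Mixed L₀ = (22.5×1.78 + 5.32×186)/(27.82) = 1030/27.82 = 37.01 mg/L.
Initial deficit D₀ = C_s − DO₀ = 9.32 − 7.752 = 1.568 mg/L.
t_c = (1/0.8750) ln[(1.24/0.365)(1 − 1.568×0.8750/(0.365×37.01))] = 1.143 × ln(3.052) = 1.275 d.
D_c = (0.365/1.24) × 37.01 × e^(−0.365×1.275) = 0.2944 × 37.01 × 0.6278 = 6.839 mg/L.
Minimum DO = 9.32 − 6.839 = 2.481 mg/L.

t_c ≈ 1.28 d; minimum DO ≈ 2.48 mg/L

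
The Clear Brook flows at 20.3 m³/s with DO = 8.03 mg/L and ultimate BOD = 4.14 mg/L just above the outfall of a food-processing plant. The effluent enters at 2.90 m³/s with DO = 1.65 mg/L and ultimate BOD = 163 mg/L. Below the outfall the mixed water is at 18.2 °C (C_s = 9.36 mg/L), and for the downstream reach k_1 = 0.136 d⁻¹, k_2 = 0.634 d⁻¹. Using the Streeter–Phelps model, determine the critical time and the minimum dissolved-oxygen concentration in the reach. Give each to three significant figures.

Mixed DO = (20.3×8.03 + 2.90×1.65)/(20.3+2.90) = 167.8/23.20 = 7.232 mg/L.
Mixed L₀ = (20.3×4.14 + 2.90×163)/(23.20) = 556.7/23.20 = 24.00 mg/L.
Initial deficit D₀ = C_s − DO₀ = 9.36 − 7.232 = 2.128 mg/L.
t_c = (1/0.4980) ln[(0.634/0.136)(1 − 2.128×0.4980/(0.136×24.00))] = 2.008 × ln(3.148) = 2.303 d.
D_c = (0.136/0.634) × 24.00 × e^(−0.136×2.303) = 0.2145 × 24.00 × 0.7311 = 3.763 mg/L.
Minimum DO = 9.36 − 3.763 = 5.597 mg/L.

t_c ≈ 2.30 d; minimum DO ≈ 5.60 mg/L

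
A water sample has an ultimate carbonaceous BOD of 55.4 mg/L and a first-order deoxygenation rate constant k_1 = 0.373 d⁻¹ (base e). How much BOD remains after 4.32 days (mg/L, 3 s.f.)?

L ≈ 11.1 mg/L

L_t = L₀ e^(−k_1 t) = 55.4 × e^(−0.373×4.32) = 55.4 × 0.1996 = 11.06 mg/L.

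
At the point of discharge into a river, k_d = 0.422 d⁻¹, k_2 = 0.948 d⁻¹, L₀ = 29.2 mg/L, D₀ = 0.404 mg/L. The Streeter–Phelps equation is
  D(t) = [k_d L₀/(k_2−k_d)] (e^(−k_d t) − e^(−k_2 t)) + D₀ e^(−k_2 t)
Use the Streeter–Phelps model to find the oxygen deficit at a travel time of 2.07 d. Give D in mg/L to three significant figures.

D ≈ 6.54 mg/L

k_d L₀/(k_2−k_d) = 0.422×29.2/(0.948−0.422) = 12.32/0.5260 = 23.43 mg/L.
e^(−k_d t) = e^(−0.422×2.070) = 0.4175; e^(−k_2 t) = e^(−0.948×2.070) = 0.1405.
D = 23.43 × (0.4175 − 0.1405) + 0.404 × 0.1405 = 6.488 + 0.05677 = 6.545 mg/L.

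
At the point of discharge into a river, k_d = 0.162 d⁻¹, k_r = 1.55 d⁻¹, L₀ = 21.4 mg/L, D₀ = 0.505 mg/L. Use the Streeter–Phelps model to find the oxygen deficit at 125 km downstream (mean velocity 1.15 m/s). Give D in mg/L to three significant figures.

D ≈ 1.75 mg/L

Travel time t = x/v = 125 km / (1.15 m/s) = 125000 m / 1.15 m/s = 108700 s = 1.258 d.
k_d L₀/(k_r−k_d) = 0.162×21.4/(1.55−0.162) = 3.467/1.388 = 2.498 mg/L.
e^(−k_d t) = e^(−0.162×1.258) = 0.8156; e^(−k_r t) = e^(−1.55×1.258) = 0.1423.
D = 2.498 × (0.8156 − 0.1423) + 0.505 × 0.1423 = 1.682 + 0.07185 = 1.754 mg/L.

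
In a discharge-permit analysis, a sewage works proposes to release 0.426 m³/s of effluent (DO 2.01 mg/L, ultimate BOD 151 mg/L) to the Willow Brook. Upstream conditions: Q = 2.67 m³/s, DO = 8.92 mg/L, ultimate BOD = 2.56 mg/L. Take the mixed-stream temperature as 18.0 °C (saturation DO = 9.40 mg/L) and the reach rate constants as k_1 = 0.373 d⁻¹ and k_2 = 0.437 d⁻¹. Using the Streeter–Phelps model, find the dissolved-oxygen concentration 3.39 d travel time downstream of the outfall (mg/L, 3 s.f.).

Mixed DO = (2.67×8.92 + 0.426×2.01)/(2.67+0.426) = 24.67/3.096 = 7.969 mg/L.
Mixed L₀ = (2.67×2.56 + 0.426×151)/(3.096) = 71.16/3.096 = 22.98 mg/L.
Initial deficit D₀ = C_s − DO₀ = 9.40 − 7.969 = 1.431 mg/L.
D(3.39) = [0.373×22.98/(0.437−0.373)](e^(−0.373×3.39) − e^(−0.437×3.39)) + 1.431 e^(−0.437×3.39)
= 134.0 × (0.2824 − 0.2273) + 1.431 × 0.2273 = 7.703 mg/L.
DO = 9.40 − 7.703 = 1.697 mg/L.

DO ≈ 1.70 mg/L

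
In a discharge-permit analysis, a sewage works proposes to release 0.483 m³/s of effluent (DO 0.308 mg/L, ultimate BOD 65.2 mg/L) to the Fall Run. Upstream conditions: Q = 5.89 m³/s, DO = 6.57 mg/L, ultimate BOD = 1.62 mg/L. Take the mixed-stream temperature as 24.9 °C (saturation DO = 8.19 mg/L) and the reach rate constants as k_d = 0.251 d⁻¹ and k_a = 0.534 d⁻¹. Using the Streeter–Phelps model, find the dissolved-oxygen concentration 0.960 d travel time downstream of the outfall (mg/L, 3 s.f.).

DO ≈ 5.87 mg/L

Mixed DO = (5.89×6.57 + 0.483×0.308)/(5.89+0.483) = 38.85/6.373 = 6.095 mg/L.
Mixed L₀ = (5.89×1.62 + 0.483×65.2)/(6.373) = 41.03/6.373 = 6.439 mg/L.
Initial deficit D₀ = C_s − DO₀ = 8.19 − 6.095 = 2.095 mg/L.
D(0.960) = [0.251×6.439/(0.534−0.251)](e^(−0.251×0.960) − e^(−0.534×0.960)) + 2.095 e^(−0.534×0.960)
= 5.711 × (0.7859 − 0.5989) + 2.095 × 0.5989 = 2.322 mg/L.
DO = 8.19 − 2.322 = 5.868 mg/L.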